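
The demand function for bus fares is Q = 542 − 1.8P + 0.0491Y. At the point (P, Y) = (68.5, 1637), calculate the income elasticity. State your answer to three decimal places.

At P = 68.5, Y = 1637: Q = 499.077.
Holding P constant, ∂Q/∂Y = 0.0491.
η_Y = (∂Q/∂Y)·(Y/Q) = 0.0491 × (1637/499.077) = 0.161.

0.161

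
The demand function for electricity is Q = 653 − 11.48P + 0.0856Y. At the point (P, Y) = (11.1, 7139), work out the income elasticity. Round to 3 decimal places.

0.538

At P = 11.1, Y = 7139: Q = 1136.670.
Holding P constant, ∂Q/∂Y = 0.0856.
η_Y = (∂Q/∂Y)·(Y/Q) = 0.0856 × (7139/1136.670) = 0.538.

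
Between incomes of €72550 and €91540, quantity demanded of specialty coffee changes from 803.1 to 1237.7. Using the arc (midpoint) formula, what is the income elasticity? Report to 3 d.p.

ΔQ = 1237.7 − 803.1 = 434.6; midpoint Q̄ = (803.1 + 1237.7)/2 = 1020.4.
ΔI = 91540 − 72550 = 18990; midpoint Ī = (72550 + 91540)/2 = 82045.
η = (ΔQ/Q̄) ÷ (ΔI/Ī) = (434.6/1020.4) ÷ (18990/82045) = 1.840.

1.840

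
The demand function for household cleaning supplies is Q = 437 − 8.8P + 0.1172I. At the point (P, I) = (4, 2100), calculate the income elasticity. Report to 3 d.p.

0.380

At P = 4, I = 2100: Q = 647.920.
Holding P constant, ∂Q/∂I = 0.1172.
η_I = (∂Q/∂I)·(I/Q) = 0.1172 × (2100/647.920) = 0.380.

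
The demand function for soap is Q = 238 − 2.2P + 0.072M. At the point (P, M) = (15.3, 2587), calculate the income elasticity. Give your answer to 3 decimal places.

0.477

At P = 15.3, M = 2587: Q = 390.604.
Holding P constant, ∂Q/∂M = 0.072.
η_M = (∂Q/∂M)·(M/Q) = 0.072 × (2587/390.604) = 0.477.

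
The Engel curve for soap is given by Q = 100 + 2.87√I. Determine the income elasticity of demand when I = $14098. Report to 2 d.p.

At I = 14098: Q = 440.769.
dQ/dI = 2.87/(2√I) = 0.0120857 at this income.
η = (dQ/dI)·(I/Q) = 0.0120857 × (14098/440.769) = 0.39.

0.39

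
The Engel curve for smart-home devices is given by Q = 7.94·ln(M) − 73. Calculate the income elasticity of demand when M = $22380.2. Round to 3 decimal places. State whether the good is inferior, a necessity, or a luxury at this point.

1.217 (luxury)

At M = 22380.2: Q = 6.526.
dQ/dM = 7.94/M = 0.000354778 at this income.
η = (dQ/dM)·(M/Q) = 0.000354778 × (22380.2/6.526) = 1.217.
Since η > 1, the good is a luxury.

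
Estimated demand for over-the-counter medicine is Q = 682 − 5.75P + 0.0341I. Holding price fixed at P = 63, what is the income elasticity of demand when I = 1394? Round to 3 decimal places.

0.129

At P = 63, I = 1394: Q = 367.285.
Holding P constant, ∂Q/∂I = 0.0341.
η_I = (∂Q/∂I)·(I/Q) = 0.0341 × (1394/367.285) = 0.129.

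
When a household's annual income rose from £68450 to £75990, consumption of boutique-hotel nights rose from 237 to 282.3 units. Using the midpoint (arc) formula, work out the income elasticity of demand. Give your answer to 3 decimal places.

1.671

ΔQ = 282.3 − 237 = 45.3; midpoint Q̄ = (237 + 282.3)/2 = 259.65.
ΔI = 75990 − 68450 = 7540; midpoint Ī = (68450 + 75990)/2 = 72220.
η = (ΔQ/Q̄) ÷ (ΔI/Ī) = (45.3/259.65) ÷ (7540/72220) = 1.671.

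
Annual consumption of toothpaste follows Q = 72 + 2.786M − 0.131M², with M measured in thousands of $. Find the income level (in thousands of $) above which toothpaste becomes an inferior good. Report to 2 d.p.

dQ/dM = 2.786 − 0.262M.
The good is inferior where dQ/dM < 0. Setting dQ/dM = 0 gives M = 2.786 / 0.262 = 10.63.

10.63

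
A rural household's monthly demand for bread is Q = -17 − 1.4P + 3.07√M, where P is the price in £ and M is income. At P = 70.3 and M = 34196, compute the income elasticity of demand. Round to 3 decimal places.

0.628

At P = 70.3, M = 34196: Q = 452.289.
Holding P constant, ∂Q/∂M = 3.07/(2√M) = 0.00830081.
η_M = (∂Q/∂M)·(M/Q) = 0.00830081 × (34196/452.289) = 0.628.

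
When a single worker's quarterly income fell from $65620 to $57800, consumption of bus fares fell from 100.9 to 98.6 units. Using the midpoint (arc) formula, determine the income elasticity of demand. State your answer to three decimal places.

ΔQ = 98.6 − 100.9 = -2.3; midpoint Q̄ = (100.9 + 98.6)/2 = 99.75.
ΔI = 57800 − 65620 = -7820; midpoint Ī = (65620 + 57800)/2 = 61710.
η = (ΔQ/Q̄) ÷ (ΔI/Ī) = (-2.3/99.75) ÷ (-7820/61710) = 0.182.

0.182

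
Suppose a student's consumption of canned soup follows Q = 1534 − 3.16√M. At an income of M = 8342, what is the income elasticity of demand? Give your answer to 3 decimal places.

-0.116

At M = 8342: Q = 1245.383.
dQ/dM = -3.16/(2√M) = -0.017299 at this income.
η = (dQ/dM)·(M/Q) = -0.017299 × (8342/1245.383) = -0.116.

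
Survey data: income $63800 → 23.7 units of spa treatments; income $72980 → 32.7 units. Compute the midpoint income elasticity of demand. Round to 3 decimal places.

ΔQ = 32.7 − 23.7 = 9; midpoint Q̄ = (23.7 + 32.7)/2 = 28.2.
ΔI = 72980 − 63800 = 9180; midpoint Ī = (63800 + 72980)/2 = 68390.
η = (ΔQ/Q̄) ÷ (ΔI/Ī) = (9/28.2) ÷ (9180/68390) = 2.378.

2.378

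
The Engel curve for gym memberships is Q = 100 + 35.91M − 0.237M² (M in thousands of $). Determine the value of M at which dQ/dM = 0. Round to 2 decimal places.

75.76

dQ/dM = 35.91 − 0.474M.
The good is inferior where dQ/dM < 0. Setting dQ/dM = 0 gives M = 35.91 / 0.474 = 75.76.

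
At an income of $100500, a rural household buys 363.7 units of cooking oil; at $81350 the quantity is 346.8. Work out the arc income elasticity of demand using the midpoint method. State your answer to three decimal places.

0.226

ΔQ = 346.8 − 363.7 = -16.9; midpoint Q̄ = (363.7 + 346.8)/2 = 355.25.
ΔI = 81350 − 100500 = -19150; midpoint Ī = (100500 + 81350)/2 = 90925.
η = (ΔQ/Q̄) ÷ (ΔI/Ī) = (-16.9/355.25) ÷ (-19150/90925) = 0.226.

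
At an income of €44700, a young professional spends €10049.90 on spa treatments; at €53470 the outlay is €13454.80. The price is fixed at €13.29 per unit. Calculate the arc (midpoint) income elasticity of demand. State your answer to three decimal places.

1.622

With a constant price, Q₁ = 10049.90/13.29 = 756.200 and Q₂ = 13454.80/13.29 = 1012.400 (equivalently, work directly with expenditure since P cancels).
Midpoint %ΔQ = (13454.80 − 10049.90)/11752.35 = 0.28972; midpoint %ΔI = (53470 − 44700)/49085 = 0.17867.
η = 0.28972 / 0.17867 = 1.622.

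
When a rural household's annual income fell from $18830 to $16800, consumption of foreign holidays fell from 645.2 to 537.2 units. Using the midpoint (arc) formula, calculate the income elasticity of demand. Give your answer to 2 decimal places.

1.60

ΔQ = 537.2 − 645.2 = -108; midpoint Q̄ = (645.2 + 537.2)/2 = 591.2.
ΔI = 16800 − 18830 = -2030; midpoint Ī = (18830 + 16800)/2 = 17815.
η = (ΔQ/Q̄) ÷ (ΔI/Ī) = (-108/591.2) ÷ (-2030/17815) = 1.60.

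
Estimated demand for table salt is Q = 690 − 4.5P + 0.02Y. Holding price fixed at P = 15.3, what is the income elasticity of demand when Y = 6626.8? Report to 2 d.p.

At P = 15.3, Y = 6626.8: Q = 753.686.
Holding P constant, ∂Q/∂Y = 0.02.
η_Y = (∂Q/∂Y)·(Y/Q) = 0.02 × (6626.8/753.686) = 0.18.

0.18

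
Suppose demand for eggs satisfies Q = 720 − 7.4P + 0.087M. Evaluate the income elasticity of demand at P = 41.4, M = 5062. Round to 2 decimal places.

0.52

At P = 41.4, M = 5062: Q = 854.034.
Holding P constant, ∂Q/∂M = 0.087.
η_M = (∂Q/∂M)·(M/Q) = 0.087 × (5062/854.034) = 0.52.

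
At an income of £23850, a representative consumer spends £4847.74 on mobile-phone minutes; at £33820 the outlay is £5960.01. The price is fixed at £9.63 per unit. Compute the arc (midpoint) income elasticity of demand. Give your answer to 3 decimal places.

0.595

With a constant price, Q₁ = 4847.74/9.63 = 503.400 and Q₂ = 5960.01/9.63 = 618.900 (equivalently, work directly with expenditure since P cancels).
Midpoint %ΔQ = (5960.01 − 4847.74)/5403.88 = 0.20583; midpoint %ΔI = (33820 − 23850)/28835 = 0.34576.
η = 0.20583 / 0.34576 = 0.595.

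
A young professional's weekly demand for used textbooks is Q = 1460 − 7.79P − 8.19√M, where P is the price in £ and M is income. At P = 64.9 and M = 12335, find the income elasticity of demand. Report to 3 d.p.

-10.147

At P = 64.9, M = 12335: Q = 44.823.
Holding P constant, ∂Q/∂M = -8.19/(2√M) = -0.036871.
η_M = (∂Q/∂M)·(M/Q) = -0.036871 × (12335/44.823) = -10.147.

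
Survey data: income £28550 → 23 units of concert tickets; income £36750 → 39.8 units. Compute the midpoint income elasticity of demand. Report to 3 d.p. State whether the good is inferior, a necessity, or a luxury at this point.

ΔQ = 39.8 − 23 = 16.8; midpoint Q̄ = (23 + 39.8)/2 = 31.4.
ΔI = 36750 − 28550 = 8200; midpoint Ī = (28550 + 36750)/2 = 32650.
η = (ΔQ/Q̄) ÷ (ΔI/Ī) = (16.8/31.4) ÷ (8200/32650) = 2.130.
η > 1 ⇒ luxury.

2.130 (luxury)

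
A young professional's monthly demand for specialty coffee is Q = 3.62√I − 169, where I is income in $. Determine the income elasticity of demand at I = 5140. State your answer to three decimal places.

1.433

At I = 5140: Q = 90.532.
dQ/dI = 3.62/(2√I) = 0.0252463 at this income.
η = (dQ/dI)·(I/Q) = 0.0252463 × (5140/90.532) = 1.433.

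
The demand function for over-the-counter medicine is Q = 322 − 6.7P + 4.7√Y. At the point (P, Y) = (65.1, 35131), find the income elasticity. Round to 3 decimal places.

0.574

At P = 65.1, Y = 35131: Q = 766.763.
Holding P constant, ∂Q/∂Y = 4.7/(2√Y) = 0.0125378.
η_Y = (∂Q/∂Y)·(Y/Q) = 0.0125378 × (35131/766.763) = 0.574.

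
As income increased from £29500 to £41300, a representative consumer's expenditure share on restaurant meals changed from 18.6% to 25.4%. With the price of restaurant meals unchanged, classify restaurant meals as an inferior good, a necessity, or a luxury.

luxury

The budget share rises as income rises, so η > 1.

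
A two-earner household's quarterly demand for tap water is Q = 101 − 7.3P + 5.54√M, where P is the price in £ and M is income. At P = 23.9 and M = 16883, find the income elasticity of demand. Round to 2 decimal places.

At P = 23.9, M = 16883: Q = 646.368.
Holding P constant, ∂Q/∂M = 5.54/(2√M) = 0.0213184.
η_M = (∂Q/∂M)·(M/Q) = 0.0213184 × (16883/646.368) = 0.56.

0.56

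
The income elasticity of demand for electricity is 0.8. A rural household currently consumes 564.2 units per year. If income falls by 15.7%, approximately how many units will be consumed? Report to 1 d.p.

493.3

%ΔQ ≈ η × %ΔI = 0.8 × (-15.7%) = -12.56%.
New Q ≈ 564.2 × (1 − 0.1256) = 493.3.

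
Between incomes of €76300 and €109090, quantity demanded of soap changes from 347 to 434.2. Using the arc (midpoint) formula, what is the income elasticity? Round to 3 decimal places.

0.631

ΔQ = 434.2 − 347 = 87.2; midpoint Q̄ = (347 + 434.2)/2 = 390.6.
ΔI = 109090 − 76300 = 32790; midpoint Ī = (76300 + 109090)/2 = 92695.
η = (ΔQ/Q̄) ÷ (ΔI/Ī) = (87.2/390.6) ÷ (32790/92695) = 0.631.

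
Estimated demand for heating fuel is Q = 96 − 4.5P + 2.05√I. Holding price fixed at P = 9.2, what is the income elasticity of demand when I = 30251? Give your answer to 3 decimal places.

0.434

At P = 9.2, I = 30251: Q = 411.153.
Holding P constant, ∂Q/∂I = 2.05/(2√I) = 0.00589324.
η_I = (∂Q/∂I)·(I/Q) = 0.00589324 × (30251/411.153) = 0.434.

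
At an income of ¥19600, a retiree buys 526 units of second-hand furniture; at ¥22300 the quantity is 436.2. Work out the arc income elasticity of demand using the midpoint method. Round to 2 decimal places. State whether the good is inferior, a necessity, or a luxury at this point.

-1.45 (inferior good)

ΔQ = 436.2 − 526 = -89.8; midpoint Q̄ = (526 + 436.2)/2 = 481.1.
ΔI = 22300 − 19600 = 2700; midpoint Ī = (19600 + 22300)/2 = 20950.
η = (ΔQ/Q̄) ÷ (ΔI/Ī) = (-89.8/481.1) ÷ (2700/20950) = -1.45.
η < 0 ⇒ inferior good.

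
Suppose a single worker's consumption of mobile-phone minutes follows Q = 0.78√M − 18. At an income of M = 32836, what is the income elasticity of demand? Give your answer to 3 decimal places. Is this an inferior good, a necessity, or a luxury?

At M = 32836: Q = 123.342.
dQ/dM = 0.78/(2√M) = 0.00215223 at this income.
η = (dQ/dM)·(M/Q) = 0.00215223 × (32836/123.342) = 0.573.
Since 0 < η < 1, the good is a necessity.

0.573 (necessity)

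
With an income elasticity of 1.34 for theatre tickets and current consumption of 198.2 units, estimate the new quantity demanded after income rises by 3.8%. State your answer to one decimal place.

208.3

%ΔQ ≈ η × %ΔI = 1.34 × 3.8% = 5.092%.
New Q ≈ 198.2 × (1 + 0.05092) = 208.3.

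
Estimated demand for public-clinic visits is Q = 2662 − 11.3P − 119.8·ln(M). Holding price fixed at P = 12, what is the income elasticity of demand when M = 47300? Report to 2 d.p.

At P = 12, M = 47300: Q = 1236.841.
Holding P constant, ∂Q/∂M = -119.8/M = -0.00253277.
η_M = (∂Q/∂M)·(M/Q) = -0.00253277 × (47300/1236.841) = -0.10.

-0.10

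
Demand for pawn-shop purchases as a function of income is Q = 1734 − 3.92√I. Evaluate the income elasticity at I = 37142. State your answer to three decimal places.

-0.386

At I = 37142: Q = 978.527.
dQ/dI = -3.92/(2√I) = -0.0101701 at this income.
η = (dQ/dI)·(I/Q) = -0.0101701 × (37142/978.527) = -0.386.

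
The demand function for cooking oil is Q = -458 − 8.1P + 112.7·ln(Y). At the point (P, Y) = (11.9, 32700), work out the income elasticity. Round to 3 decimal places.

At P = 11.9, Y = 32700: Q = 617.141.
Holding P constant, ∂Q/∂Y = 112.7/Y = 0.00344648.
η_Y = (∂Q/∂Y)·(Y/Q) = 0.00344648 × (32700/617.141) = 0.183.

0.183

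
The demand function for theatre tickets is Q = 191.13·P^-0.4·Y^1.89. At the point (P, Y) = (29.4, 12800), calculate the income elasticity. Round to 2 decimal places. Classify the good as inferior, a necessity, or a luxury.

1.89 (luxury)

For a multiplicative demand Q = A·P^α·Y^β, the income elasticity is β everywhere.
Here β = 1.89, so η = 1.89.
Since η > 1, this is a luxury.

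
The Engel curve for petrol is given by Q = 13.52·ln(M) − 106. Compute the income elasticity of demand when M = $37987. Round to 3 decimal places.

At M = 37987: Q = 36.568.
dQ/dM = 13.52/M = 0.000355911 at this income.
η = (dQ/dM)·(M/Q) = 0.000355911 × (37987/36.568) = 0.370.

0.370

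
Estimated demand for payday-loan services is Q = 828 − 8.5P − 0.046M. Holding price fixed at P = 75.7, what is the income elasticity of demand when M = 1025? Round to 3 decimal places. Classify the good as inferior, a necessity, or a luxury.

-0.343 (inferior good)

At P = 75.7, M = 1025: Q = 137.400.
Holding P constant, ∂Q/∂M = −0.046.
η_M = (∂Q/∂M)·(M/Q) = -0.046 × (1025/137.400) = -0.343.
Since η < 0, this is an inferior good.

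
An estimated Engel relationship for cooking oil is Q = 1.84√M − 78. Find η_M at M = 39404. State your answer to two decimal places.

0.64

At M = 39404: Q = 287.248.
dQ/dM = 1.84/(2√M) = 0.00463466 at this income.
η = (dQ/dM)·(M/Q) = 0.00463466 × (39404/287.248) = 0.64.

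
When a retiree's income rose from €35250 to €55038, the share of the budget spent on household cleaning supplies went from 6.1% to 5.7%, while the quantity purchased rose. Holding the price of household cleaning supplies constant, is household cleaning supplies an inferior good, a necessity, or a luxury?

Quantity rises but the budget share falls as income rises, so 0 < η < 1.

necessity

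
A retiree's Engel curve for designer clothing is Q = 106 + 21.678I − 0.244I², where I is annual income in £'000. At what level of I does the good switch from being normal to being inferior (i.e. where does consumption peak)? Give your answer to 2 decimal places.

dQ/dI = 21.678 − 0.488I.
The good is inferior where dQ/dI < 0. Setting dQ/dI = 0 gives I = 21.678 / 0.488 = 44.42.

44.42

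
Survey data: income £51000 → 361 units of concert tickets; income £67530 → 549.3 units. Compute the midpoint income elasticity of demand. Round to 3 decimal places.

1.483

ΔQ = 549.3 − 361 = 188.3; midpoint Q̄ = (361 + 549.3)/2 = 455.15.
ΔI = 67530 − 51000 = 16530; midpoint Ī = (51000 + 67530)/2 = 59265.
η = (ΔQ/Q̄) ÷ (ΔI/Ī) = (188.3/455.15) ÷ (16530/59265) = 1.483.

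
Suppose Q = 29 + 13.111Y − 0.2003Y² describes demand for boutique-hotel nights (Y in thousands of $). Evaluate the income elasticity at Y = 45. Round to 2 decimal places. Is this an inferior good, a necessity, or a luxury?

-1.04 (inferior good)

At Y = 45: Q = 213.3875.
dQ/dY = 13.111 − 0.4006Y = -4.91600.
η = (dQ/dY)·(Y/Q) = -4.91600 × (45/213.3875) = -1.04.
η < 0 ⇒ inferior good.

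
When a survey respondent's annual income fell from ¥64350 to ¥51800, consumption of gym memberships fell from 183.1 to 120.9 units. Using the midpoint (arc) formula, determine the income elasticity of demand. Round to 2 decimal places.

ΔQ = 120.9 − 183.1 = -62.2; midpoint Q̄ = (183.1 + 120.9)/2 = 152.
ΔI = 51800 − 64350 = -12550; midpoint Ī = (64350 + 51800)/2 = 58075.
η = (ΔQ/Q̄) ÷ (ΔI/Ī) = (-62.2/152) ÷ (-12550/58075) = 1.89.

1.89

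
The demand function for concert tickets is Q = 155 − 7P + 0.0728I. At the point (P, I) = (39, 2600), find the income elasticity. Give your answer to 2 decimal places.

At P = 39, I = 2600: Q = 71.280.
Holding P constant, ∂Q/∂I = 0.0728.
η_I = (∂Q/∂I)·(I/Q) = 0.0728 × (2600/71.280) = 2.66.

2.66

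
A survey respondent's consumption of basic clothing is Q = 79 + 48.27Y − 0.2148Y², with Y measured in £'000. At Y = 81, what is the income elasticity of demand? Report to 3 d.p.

At Y = 81: Q = 2579.5672.
dQ/dY = 48.27 − 0.4296Y = 13.47240.
η = (dQ/dY)·(Y/Q) = 13.47240 × (81/2579.5672) = 0.423.

0.423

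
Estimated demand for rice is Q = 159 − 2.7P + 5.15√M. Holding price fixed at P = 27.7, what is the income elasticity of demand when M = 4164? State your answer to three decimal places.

At P = 27.7, M = 4164: Q = 416.535.
Holding P constant, ∂Q/∂M = 5.15/(2√M) = 0.0399045.
η_M = (∂Q/∂M)·(M/Q) = 0.0399045 × (4164/416.535) = 0.399.

0.399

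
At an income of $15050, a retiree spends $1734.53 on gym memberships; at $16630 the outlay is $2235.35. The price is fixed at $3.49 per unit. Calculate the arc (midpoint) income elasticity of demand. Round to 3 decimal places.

With a constant price, Q₁ = 1734.53/3.49 = 497.000 and Q₂ = 2235.35/3.49 = 640.501 (equivalently, work directly with expenditure since P cancels).
Midpoint %ΔQ = (2235.35 − 1734.53)/1984.94 = 0.25231; midpoint %ΔI = (16630 − 15050)/15840 = 0.09975.
η = 0.25231 / 0.09975 = 2.529.

2.529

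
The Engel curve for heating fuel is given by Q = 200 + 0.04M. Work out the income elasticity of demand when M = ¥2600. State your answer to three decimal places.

At M = 2600: Q = 304.000.
dQ/dM = 0.04.
η = (dQ/dM)·(M/Q) = 0.04 × (2600/304.000) = 0.342.

0.342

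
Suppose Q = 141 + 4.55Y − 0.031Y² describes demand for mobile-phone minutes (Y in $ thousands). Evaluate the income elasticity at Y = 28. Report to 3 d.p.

At Y = 28: Q = 244.0960.
dQ/dY = 4.55 − 0.062Y = 2.81400.
η = (dQ/dY)·(Y/Q) = 2.81400 × (28/244.0960) = 0.323.

0.323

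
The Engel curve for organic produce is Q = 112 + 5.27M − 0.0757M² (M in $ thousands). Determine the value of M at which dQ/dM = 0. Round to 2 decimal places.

dQ/dM = 5.27 − 0.1514M.
The good is inferior where dQ/dM < 0. Setting dQ/dM = 0 gives M = 5.27 / 0.1514 = 34.81.

34.81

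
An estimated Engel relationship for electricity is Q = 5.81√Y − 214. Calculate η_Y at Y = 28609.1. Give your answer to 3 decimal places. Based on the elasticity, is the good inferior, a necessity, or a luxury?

0.639 (necessity)

At Y = 28609.1: Q = 768.716.
dQ/dY = 5.81/(2√Y) = 0.0171749 at this income.
η = (dQ/dY)·(Y/Q) = 0.0171749 × (28609.1/768.716) = 0.639.
Since 0 < η < 1, the good is a necessity.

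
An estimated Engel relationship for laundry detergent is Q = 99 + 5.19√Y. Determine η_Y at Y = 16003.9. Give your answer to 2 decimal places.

At Y = 16003.9: Q = 755.569.
dQ/dY = 5.19/(2√Y) = 0.0205128 at this income.
η = (dQ/dY)·(Y/Q) = 0.0205128 × (16003.9/755.569) = 0.43.

0.43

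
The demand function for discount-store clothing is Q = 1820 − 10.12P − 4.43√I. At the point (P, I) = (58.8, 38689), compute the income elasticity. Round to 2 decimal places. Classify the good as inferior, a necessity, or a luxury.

-1.23 (inferior good)

At P = 58.8, I = 38689: Q = 353.584.
Holding P constant, ∂Q/∂I = -4.43/(2√I) = -0.0112611.
η_I = (∂Q/∂I)·(I/Q) = -0.0112611 × (38689/353.584) = -1.23.
Since η < 0, this is an inferior good.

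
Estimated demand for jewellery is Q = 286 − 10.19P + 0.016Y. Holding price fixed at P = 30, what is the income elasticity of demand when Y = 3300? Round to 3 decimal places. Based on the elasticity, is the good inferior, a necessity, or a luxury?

1.595 (luxury)

At P = 30, Y = 3300: Q = 33.100.
Holding P constant, ∂Q/∂Y = 0.016.
η_Y = (∂Q/∂Y)·(Y/Q) = 0.016 × (3300/33.100) = 1.595.
Since η > 1, this is a luxury.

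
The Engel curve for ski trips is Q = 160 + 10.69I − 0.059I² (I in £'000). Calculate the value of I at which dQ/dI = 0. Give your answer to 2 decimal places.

dQ/dI = 10.69 − 0.118I.
The good is inferior where dQ/dI < 0. Setting dQ/dI = 0 gives I = 10.69 / 0.118 = 90.59.

90.59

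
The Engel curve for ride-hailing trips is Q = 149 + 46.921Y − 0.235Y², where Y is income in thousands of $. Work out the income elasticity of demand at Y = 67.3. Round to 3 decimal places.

0.459

At Y = 67.3: Q = 2242.4001.
dQ/dY = 46.921 − 0.47Y = 15.29000.
η = (dQ/dY)·(Y/Q) = 15.29000 × (67.3/2242.4001) = 0.459.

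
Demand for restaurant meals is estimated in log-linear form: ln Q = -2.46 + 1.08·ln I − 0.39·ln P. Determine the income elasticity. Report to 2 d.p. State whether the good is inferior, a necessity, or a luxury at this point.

In a log-linear demand, the coefficient on ln I is the income elasticity.
So η = 1.08.
η > 1 ⇒ luxury.

1.08 (luxury)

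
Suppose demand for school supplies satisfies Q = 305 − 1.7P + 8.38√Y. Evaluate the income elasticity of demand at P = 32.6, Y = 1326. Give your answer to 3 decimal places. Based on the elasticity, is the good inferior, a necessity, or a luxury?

At P = 32.6, Y = 1326: Q = 554.732.
Holding P constant, ∂Q/∂Y = 8.38/(2√Y) = 0.115065.
η_Y = (∂Q/∂Y)·(Y/Q) = 0.115065 × (1326/554.732) = 0.275.
Since 0 < η < 1, this is a necessity.

0.275 (necessity)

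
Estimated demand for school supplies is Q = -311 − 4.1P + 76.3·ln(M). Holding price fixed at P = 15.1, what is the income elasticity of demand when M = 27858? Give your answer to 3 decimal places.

0.187

At P = 15.1, M = 27858: Q = 408.011.
Holding P constant, ∂Q/∂M = 76.3/M = 0.00273889.
η_M = (∂Q/∂M)·(M/Q) = 0.00273889 × (27858/408.011) = 0.187.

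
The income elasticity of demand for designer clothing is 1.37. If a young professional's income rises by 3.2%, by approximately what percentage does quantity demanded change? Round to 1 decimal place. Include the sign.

4.4%

%ΔQ ≈ η × %ΔI = 1.37 × 3.2% = 4.4%.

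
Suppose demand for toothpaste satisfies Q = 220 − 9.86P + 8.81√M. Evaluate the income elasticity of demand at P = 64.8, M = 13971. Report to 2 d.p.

At P = 64.8, M = 13971: Q = 622.405.
Holding P constant, ∂Q/∂M = 8.81/(2√M) = 0.0372677.
η_M = (∂Q/∂M)·(M/Q) = 0.0372677 × (13971/622.405) = 0.84.

0.84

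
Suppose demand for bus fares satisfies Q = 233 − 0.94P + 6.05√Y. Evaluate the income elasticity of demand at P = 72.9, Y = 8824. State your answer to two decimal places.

0.39

At P = 72.9, Y = 8824: Q = 732.788.
Holding P constant, ∂Q/∂Y = 6.05/(2√Y) = 0.0322027.
η_Y = (∂Q/∂Y)·(Y/Q) = 0.0322027 × (8824/732.788) = 0.39.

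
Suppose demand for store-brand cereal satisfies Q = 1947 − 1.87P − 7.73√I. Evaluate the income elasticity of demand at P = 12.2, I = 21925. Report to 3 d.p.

-0.734

At P = 12.2, I = 21925: Q = 779.598.
Holding P constant, ∂Q/∂I = -7.73/(2√I) = -0.0261024.
η_I = (∂Q/∂I)·(I/Q) = -0.0261024 × (21925/779.598) = -0.734.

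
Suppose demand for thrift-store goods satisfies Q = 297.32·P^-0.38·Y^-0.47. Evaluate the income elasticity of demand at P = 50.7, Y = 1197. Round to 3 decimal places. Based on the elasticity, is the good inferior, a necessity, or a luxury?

-0.470 (inferior good)

For a multiplicative demand Q = A·P^α·Y^β, the income elasticity is β everywhere.
Here β = -0.47, so η = -0.470.
Since η < 0, this is an inferior good.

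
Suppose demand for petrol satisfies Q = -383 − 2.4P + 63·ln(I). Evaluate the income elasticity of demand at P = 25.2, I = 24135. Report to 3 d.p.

0.328

At P = 25.2, I = 24135: Q = 192.279.
Holding P constant, ∂Q/∂I = 63/I = 0.00261032.
η_I = (∂Q/∂I)·(I/Q) = 0.00261032 × (24135/192.279) = 0.328.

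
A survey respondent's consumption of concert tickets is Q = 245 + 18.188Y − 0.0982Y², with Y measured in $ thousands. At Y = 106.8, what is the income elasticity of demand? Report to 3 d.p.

At Y = 106.8: Q = 1067.3856.
dQ/dY = 18.188 − 0.1964Y = -2.78752.
η = (dQ/dY)·(Y/Q) = -2.78752 × (106.8/1067.3856) = -0.279.

-0.279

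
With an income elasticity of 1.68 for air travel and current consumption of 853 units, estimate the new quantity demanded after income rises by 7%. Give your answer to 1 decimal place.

%ΔQ ≈ η × %ΔI = 1.68 × 7% = 11.76%.
New Q ≈ 853 × (1 + 0.1176) = 953.3.

953.3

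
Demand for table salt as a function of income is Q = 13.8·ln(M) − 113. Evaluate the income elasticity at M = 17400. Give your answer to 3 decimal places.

At M = 17400: Q = 21.746.
dQ/dM = 13.8/M = 0.000793103 at this income.
η = (dQ/dM)·(M/Q) = 0.000793103 × (17400/21.746) = 0.635.

0.635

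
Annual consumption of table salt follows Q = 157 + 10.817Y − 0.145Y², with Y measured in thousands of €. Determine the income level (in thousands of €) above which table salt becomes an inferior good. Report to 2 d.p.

dQ/dY = 10.817 − 0.29Y.
The good is inferior where dQ/dY < 0. Setting dQ/dY = 0 gives Y = 10.817 / 0.29 = 37.30.

37.30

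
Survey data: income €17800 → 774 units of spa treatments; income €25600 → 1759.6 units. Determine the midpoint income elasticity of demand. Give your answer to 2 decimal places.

ΔQ = 1759.6 − 774 = 985.6; midpoint Q̄ = (774 + 1759.6)/2 = 1266.8.
ΔI = 25600 − 17800 = 7800; midpoint Ī = (17800 + 25600)/2 = 21700.
η = (ΔQ/Q̄) ÷ (ΔI/Ī) = (985.6/1266.8) ÷ (7800/21700) = 2.16.

2.16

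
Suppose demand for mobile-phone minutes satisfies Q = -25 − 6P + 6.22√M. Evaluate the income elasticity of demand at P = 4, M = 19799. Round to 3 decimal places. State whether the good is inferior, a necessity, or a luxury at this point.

0.530 (necessity)

At P = 4, M = 19799: Q = 826.209.
Holding P constant, ∂Q/∂M = 6.22/(2√M) = 0.0221024.
η_M = (∂Q/∂M)·(M/Q) = 0.0221024 × (19799/826.209) = 0.530.
Since 0 < η < 1, this is a necessity.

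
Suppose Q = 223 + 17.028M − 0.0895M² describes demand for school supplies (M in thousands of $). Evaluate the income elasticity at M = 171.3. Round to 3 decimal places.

-4.547

At M = 171.3: Q = 513.6361.
dQ/dM = 17.028 − 0.179M = -13.63470.
η = (dQ/dM)·(M/Q) = -13.63470 × (171.3/513.6361) = -4.547.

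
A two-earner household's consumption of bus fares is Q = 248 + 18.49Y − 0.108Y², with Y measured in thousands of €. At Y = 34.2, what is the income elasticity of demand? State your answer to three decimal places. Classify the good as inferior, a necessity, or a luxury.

0.504 (necessity)

At Y = 34.2: Q = 754.0369.
dQ/dY = 18.49 − 0.216Y = 11.10280.
η = (dQ/dY)·(Y/Q) = 11.10280 × (34.2/754.0369) = 0.504.
0 < η < 1 ⇒ necessity.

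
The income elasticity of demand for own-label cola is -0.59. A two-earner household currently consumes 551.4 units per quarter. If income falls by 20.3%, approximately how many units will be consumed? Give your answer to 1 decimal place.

%ΔQ ≈ η × %ΔI = -0.59 × (-20.3%) = 11.977%.
New Q ≈ 551.4 × (1 + 0.11977) = 617.4.

617.4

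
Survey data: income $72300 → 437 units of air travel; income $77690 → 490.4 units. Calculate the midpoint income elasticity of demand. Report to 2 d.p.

1.60

ΔQ = 490.4 − 437 = 53.4; midpoint Q̄ = (437 + 490.4)/2 = 463.7.
ΔI = 77690 − 72300 = 5390; midpoint Ī = (72300 + 77690)/2 = 74995.
η = (ΔQ/Q̄) ÷ (ΔI/Ī) = (53.4/463.7) ÷ (5390/74995) = 1.60.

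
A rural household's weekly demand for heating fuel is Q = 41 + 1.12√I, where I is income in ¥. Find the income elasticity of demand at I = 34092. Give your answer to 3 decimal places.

At I = 34092: Q = 247.797.
dQ/dI = 1.12/(2√I) = 0.00303293 at this income.
η = (dQ/dI)·(I/Q) = 0.00303293 × (34092/247.797) = 0.417.

0.417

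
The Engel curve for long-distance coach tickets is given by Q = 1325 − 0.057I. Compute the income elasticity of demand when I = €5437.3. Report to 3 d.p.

-0.305

At I = 5437.3: Q = 1015.074.
dQ/dI = −0.057.
η = (dQ/dI)·(I/Q) = -0.057 × (5437.3/1015.074) = -0.305.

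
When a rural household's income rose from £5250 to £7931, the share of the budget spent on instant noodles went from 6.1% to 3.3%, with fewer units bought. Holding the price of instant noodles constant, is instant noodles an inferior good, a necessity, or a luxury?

Quantity demanded falls as income rises, so η < 0.

inferior good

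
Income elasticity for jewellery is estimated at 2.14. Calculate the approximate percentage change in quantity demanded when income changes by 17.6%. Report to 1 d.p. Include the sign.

%ΔQ ≈ η × %ΔI = 2.14 × 17.6% = 37.7%.

37.7%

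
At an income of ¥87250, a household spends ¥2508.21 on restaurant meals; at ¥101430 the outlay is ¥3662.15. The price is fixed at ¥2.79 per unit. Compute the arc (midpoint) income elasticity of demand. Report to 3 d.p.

With a constant price, Q₁ = 2508.21/2.79 = 899.000 and Q₂ = 3662.15/2.79 = 1312.599 (equivalently, work directly with expenditure since P cancels).
Midpoint %ΔQ = (3662.15 − 2508.21)/3085.18 = 0.37403; midpoint %ΔI = (101430 − 87250)/94340 = 0.15031.
η = 0.37403 / 0.15031 = 2.488.

2.488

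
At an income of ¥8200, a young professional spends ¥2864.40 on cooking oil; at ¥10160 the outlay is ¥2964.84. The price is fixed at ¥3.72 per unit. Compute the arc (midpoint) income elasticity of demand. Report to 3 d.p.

With a constant price, Q₁ = 2864.40/3.72 = 770.000 and Q₂ = 2964.84/3.72 = 797.000 (equivalently, work directly with expenditure since P cancels).
Midpoint %ΔQ = (2964.84 − 2864.40)/2914.62 = 0.03446; midpoint %ΔI = (10160 − 8200)/9180 = 0.21351.
η = 0.03446 / 0.21351 = 0.161.

0.161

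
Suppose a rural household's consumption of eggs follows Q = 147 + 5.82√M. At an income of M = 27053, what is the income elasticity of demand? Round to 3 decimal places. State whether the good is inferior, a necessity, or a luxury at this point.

At M = 27053: Q = 1104.262.
dQ/dM = 5.82/(2√M) = 0.0176923 at this income.
η = (dQ/dM)·(M/Q) = 0.0176923 × (27053/1104.262) = 0.433.
Since 0 < η < 1, the good is a necessity.

0.433 (necessity)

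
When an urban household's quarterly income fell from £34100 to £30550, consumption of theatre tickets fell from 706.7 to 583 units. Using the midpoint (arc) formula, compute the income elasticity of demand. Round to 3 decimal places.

1.747

ΔQ = 583 − 706.7 = -123.7; midpoint Q̄ = (706.7 + 583)/2 = 644.85.
ΔI = 30550 − 34100 = -3550; midpoint Ī = (34100 + 30550)/2 = 32325.
η = (ΔQ/Q̄) ÷ (ΔI/Ī) = (-123.7/644.85) ÷ (-3550/32325) = 1.747.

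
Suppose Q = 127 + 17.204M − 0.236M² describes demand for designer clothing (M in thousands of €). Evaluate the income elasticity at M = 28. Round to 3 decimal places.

0.264

At M = 28: Q = 423.6880.
dQ/dM = 17.204 − 0.472M = 3.98800.
η = (dQ/dM)·(M/Q) = 3.98800 × (28/423.6880) = 0.264.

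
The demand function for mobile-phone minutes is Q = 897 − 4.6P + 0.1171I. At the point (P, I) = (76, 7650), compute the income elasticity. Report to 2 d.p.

0.62

At P = 76, I = 7650: Q = 1443.215.
Holding P constant, ∂Q/∂I = 0.1171.
η_I = (∂Q/∂I)·(I/Q) = 0.1171 × (7650/1443.215) = 0.62.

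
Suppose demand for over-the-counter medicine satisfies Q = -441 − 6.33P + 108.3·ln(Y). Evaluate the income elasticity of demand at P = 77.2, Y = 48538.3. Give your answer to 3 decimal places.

At P = 77.2, Y = 48538.3: Q = 238.893.
Holding P constant, ∂Q/∂Y = 108.3/Y = 0.00223123.
η_Y = (∂Q/∂Y)·(Y/Q) = 0.00223123 × (48538.3/238.893) = 0.453.

0.453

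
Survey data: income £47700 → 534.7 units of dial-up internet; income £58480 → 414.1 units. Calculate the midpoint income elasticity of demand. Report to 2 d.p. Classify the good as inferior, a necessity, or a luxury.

ΔQ = 414.1 − 534.7 = -120.6; midpoint Q̄ = (534.7 + 414.1)/2 = 474.4.
ΔI = 58480 − 47700 = 10780; midpoint Ī = (47700 + 58480)/2 = 53090.
η = (ΔQ/Q̄) ÷ (ΔI/Ī) = (-120.6/474.4) ÷ (10780/53090) = -1.25.
η < 0 ⇒ inferior good.

-1.25 (inferior good)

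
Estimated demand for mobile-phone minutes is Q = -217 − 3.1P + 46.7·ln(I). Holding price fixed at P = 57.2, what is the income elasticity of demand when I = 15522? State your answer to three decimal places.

At P = 57.2, I = 15522: Q = 56.336.
Holding P constant, ∂Q/∂I = 46.7/I = 0.00300863.
η_I = (∂Q/∂I)·(I/Q) = 0.00300863 × (15522/56.336) = 0.829.

0.829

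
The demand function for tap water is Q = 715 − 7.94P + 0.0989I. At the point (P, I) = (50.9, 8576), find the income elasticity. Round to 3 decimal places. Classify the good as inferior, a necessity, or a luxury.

At P = 50.9, I = 8576: Q = 1159.020.
Holding P constant, ∂Q/∂I = 0.0989.
η_I = (∂Q/∂I)·(I/Q) = 0.0989 × (8576/1159.020) = 0.732.
Since 0 < η < 1, this is a necessity.

0.732 (necessity)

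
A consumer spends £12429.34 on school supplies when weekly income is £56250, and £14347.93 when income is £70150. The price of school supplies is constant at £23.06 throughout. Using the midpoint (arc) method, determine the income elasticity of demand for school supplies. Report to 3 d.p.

With a constant price, Q₁ = 12429.34/23.06 = 539.000 and Q₂ = 14347.93/23.06 = 622.200 (equivalently, work directly with expenditure since P cancels).
Midpoint %ΔQ = (14347.93 − 12429.34)/13388.64 = 0.14330; midpoint %ΔI = (70150 − 56250)/63200 = 0.21994.
η = 0.14330 / 0.21994 = 0.652.

0.652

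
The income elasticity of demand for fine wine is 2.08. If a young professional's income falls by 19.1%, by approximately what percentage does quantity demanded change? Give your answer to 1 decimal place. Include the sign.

%ΔQ ≈ η × %ΔI = 2.08 × (-19.1%) = -39.7%.

-39.7%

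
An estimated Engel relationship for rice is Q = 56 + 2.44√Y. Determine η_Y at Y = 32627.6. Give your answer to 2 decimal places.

At Y = 32627.6: Q = 496.740.
dQ/dY = 2.44/(2√Y) = 0.0067541 at this income.
η = (dQ/dY)·(Y/Q) = 0.0067541 × (32627.6/496.740) = 0.44.

0.44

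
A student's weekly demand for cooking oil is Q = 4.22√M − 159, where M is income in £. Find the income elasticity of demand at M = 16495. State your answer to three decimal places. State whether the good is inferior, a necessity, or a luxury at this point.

0.708 (necessity)

At M = 16495: Q = 382.987.
dQ/dM = 4.22/(2√M) = 0.0164288 at this income.
η = (dQ/dM)·(M/Q) = 0.0164288 × (16495/382.987) = 0.708.
Since 0 < η < 1, the good is a necessity.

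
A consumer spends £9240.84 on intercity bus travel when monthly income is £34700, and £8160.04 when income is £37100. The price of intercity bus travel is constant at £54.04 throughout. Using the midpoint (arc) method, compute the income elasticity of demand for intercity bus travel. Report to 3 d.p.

With a constant price, Q₁ = 9240.84/54.04 = 171.000 and Q₂ = 8160.04/54.04 = 151.000 (equivalently, work directly with expenditure since P cancels).
Midpoint %ΔQ = (8160.04 − 9240.84)/8700.44 = -0.12422; midpoint %ΔI = (37100 − 34700)/35900 = 0.06685.
η = -0.12422 / 0.06685 = -1.858.

-1.858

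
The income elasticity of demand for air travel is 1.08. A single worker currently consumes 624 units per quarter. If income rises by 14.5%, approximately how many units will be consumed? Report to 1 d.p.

%ΔQ ≈ η × %ΔI = 1.08 × 14.5% = 15.66%.
New Q ≈ 624 × (1 + 0.1566) = 721.7.

721.7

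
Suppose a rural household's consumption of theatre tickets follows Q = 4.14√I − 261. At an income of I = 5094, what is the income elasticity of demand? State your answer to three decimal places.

4.285

At I = 5094: Q = 34.481.
dQ/dI = 4.14/(2√I) = 0.0290029 at this income.
η = (dQ/dI)·(I/Q) = 0.0290029 × (5094/34.481) = 4.285.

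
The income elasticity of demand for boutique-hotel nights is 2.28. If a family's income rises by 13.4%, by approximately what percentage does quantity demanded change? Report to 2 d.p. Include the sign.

%ΔQ ≈ η × %ΔI = 2.28 × 13.4% = 30.55%.

30.55%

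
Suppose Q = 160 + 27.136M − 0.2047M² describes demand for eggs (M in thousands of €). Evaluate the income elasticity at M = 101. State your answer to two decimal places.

At M = 101: Q = 812.5913.
dQ/dM = 27.136 − 0.4094M = -14.21340.
η = (dQ/dM)·(M/Q) = -14.21340 × (101/812.5913) = -1.77.

-1.77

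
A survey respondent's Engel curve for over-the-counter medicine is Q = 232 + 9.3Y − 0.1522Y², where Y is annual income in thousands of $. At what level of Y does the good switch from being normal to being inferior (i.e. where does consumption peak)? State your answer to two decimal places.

30.55

dQ/dY = 9.3 − 0.3044Y.
The good is inferior where dQ/dY < 0. Setting dQ/dY = 0 gives Y = 9.3 / 0.3044 = 30.55.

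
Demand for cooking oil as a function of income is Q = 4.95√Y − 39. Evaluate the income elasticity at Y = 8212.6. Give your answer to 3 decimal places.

At Y = 8212.6: Q = 409.586.
dQ/dY = 4.95/(2√Y) = 0.0273108 at this income.
η = (dQ/dY)·(Y/Q) = 0.0273108 × (8212.6/409.586) = 0.548.

0.548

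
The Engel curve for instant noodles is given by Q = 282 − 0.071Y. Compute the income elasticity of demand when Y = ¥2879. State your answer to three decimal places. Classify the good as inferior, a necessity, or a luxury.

-2.634 (inferior good)

At Y = 2879: Q = 77.591.
dQ/dY = −0.071.
η = (dQ/dY)·(Y/Q) = -0.071 × (2879/77.591) = -2.634.
Since η < 0, the good is an inferior good.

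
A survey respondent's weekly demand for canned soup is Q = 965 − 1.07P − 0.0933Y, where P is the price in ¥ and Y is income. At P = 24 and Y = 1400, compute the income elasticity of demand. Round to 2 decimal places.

-0.16

At P = 24, Y = 1400: Q = 808.700.
Holding P constant, ∂Q/∂Y = −0.0933.
η_Y = (∂Q/∂Y)·(Y/Q) = -0.0933 × (1400/808.700) = -0.16.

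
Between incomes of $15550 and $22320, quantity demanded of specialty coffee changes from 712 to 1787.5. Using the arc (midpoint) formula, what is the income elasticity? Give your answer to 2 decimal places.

2.41

ΔQ = 1787.5 − 712 = 1075.5; midpoint Q̄ = (712 + 1787.5)/2 = 1249.75.
ΔI = 22320 − 15550 = 6770; midpoint Ī = (15550 + 22320)/2 = 18935.
η = (ΔQ/Q̄) ÷ (ΔI/Ī) = (1075.5/1249.75) ÷ (6770/18935) = 2.41.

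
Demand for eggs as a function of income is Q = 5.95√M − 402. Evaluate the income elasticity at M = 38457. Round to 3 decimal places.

0.763

At M = 38457: Q = 764.822.
dQ/dM = 5.95/(2√M) = 0.0151705 at this income.
η = (dQ/dM)·(M/Q) = 0.0151705 × (38457/764.822) = 0.763.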